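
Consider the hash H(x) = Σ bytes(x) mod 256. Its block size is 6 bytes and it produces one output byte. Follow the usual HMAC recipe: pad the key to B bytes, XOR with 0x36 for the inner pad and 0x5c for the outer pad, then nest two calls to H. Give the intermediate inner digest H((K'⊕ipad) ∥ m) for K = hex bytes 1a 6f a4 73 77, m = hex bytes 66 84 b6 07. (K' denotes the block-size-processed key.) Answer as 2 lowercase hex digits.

Key hex bytes 1a 6f a4 73 77 is 5 bytes ≤ B = 6; zero-pad to 6 bytes: K' = 1a 6f a4 73 77 00.
K' ⊕ ipad = 2c 59 92 45 41 36.
Inner input = 2c 59 92 45 41 36 ∥ 66 84 b6 07.
Inner hash: sum = 44+89+146+69+65+54+102+132+182+7 = 890; mod 256 = 122 → 7a.

7a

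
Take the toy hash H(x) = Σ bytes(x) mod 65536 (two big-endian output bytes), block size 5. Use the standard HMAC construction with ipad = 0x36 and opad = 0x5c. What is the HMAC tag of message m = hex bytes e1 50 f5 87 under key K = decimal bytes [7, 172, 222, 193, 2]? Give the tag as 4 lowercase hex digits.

Key decimal bytes [7, 172, 222, 193, 2] = 07 ac de c1 02 is exactly B = 5 bytes: K' = 07 ac de c1 02.
K' ⊕ ipad = 31 9a e8 f7 34.  K' ⊕ opad = 5b f0 82 9d 5e.
Inner input = (K'⊕ipad) ∥ m = 31 9a e8 f7 34 ∥ e1 50 f5 87.
Inner hash: sum = 49+154+232+247+52+225+80+245+135 = 1419 → 05 8b.
Outer input = (K'⊕opad) ∥ inner = 5b f0 82 9d 5e ∥ 05 8b.
Outer hash (tag): sum = 91+240+130+157+94+5+139 = 856 → 03 58.

0358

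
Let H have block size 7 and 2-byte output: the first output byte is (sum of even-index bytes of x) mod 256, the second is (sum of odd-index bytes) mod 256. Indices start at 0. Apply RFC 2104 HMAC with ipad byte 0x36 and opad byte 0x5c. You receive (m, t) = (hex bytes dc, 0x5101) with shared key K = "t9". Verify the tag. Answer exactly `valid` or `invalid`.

Key "t9" = 74 39 is 2 bytes ≤ B = 7; zero-pad to 7 bytes: K' = 74 39 00 00 00 00 00.
K' ⊕ ipad = 42 0f 36 36 36 36 36; K' ⊕ opad = 28 65 5c 5c 5c 5c 5c.
Inner hash: even-index sum = 228 mod 256 = 228; odd-index sum = 343 mod 256 = 87 → e4 57.
Outer hash (recomputed tag): even-index sum = 403 mod 256 = 147; odd-index sum = 513 mod 256 = 1 → 93 01.
Recomputed tag = 9301; claimed = 5101 → mismatch.

invalid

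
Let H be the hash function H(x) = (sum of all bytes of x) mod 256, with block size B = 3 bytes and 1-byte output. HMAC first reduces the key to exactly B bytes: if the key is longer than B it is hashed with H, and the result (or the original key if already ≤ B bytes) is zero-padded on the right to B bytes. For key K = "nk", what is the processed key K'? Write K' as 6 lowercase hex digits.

6e6b00

Key "nk" = 6e 6b is 2 bytes ≤ B = 3; zero-pad to 3 bytes: K' = 6e 6b 00.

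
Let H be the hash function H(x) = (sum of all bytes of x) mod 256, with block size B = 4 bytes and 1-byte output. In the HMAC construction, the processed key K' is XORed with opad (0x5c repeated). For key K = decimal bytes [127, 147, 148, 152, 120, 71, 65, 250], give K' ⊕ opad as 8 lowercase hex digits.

Key decimal bytes [127, 147, 148, 152, 120, 71, 65, 250] = 7f 93 94 98 78 47 41 fa is 8 bytes > B = 4, so hash it first: H(key) = 38, then zero-pad to 4 bytes: K' = 38 00 00 00.
XOR each byte with 0x5c: 38⊕5c=64, 00⊕5c=5c, 00⊕5c=5c, 00⊕5c=5c.

645c5c5c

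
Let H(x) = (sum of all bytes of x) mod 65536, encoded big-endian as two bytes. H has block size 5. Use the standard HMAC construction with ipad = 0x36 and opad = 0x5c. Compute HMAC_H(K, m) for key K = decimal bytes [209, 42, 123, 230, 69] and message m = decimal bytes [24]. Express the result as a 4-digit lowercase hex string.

02aa

Key decimal bytes [209, 42, 123, 230, 69] = d1 2a 7b e6 45 is exactly B = 5 bytes: K' = d1 2a 7b e6 45.
K' ⊕ ipad = e7 1c 4d d0 73.  K' ⊕ opad = 8d 76 27 ba 19.
Inner input = (K'⊕ipad) ∥ m = e7 1c 4d d0 73 ∥ 18.
Inner hash: sum = 231+28+77+208+115+24 = 683 → 02 ab.
Outer input = (K'⊕opad) ∥ inner = 8d 76 27 ba 19 ∥ 02 ab.
Outer hash (tag): sum = 141+118+39+186+25+2+171 = 682 → 02 aa.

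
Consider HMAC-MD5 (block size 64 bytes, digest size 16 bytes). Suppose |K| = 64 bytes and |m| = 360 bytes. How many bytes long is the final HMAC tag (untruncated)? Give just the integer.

The tag is one MD5 digest: 16 bytes.

16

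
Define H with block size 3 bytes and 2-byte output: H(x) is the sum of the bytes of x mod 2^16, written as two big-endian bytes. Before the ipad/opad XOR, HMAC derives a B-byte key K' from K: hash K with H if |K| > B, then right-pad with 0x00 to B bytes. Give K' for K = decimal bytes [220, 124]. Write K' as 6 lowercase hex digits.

Key decimal bytes [220, 124] = dc 7c is 2 bytes ≤ B = 3; zero-pad to 3 bytes: K' = dc 7c 00.

dc7c00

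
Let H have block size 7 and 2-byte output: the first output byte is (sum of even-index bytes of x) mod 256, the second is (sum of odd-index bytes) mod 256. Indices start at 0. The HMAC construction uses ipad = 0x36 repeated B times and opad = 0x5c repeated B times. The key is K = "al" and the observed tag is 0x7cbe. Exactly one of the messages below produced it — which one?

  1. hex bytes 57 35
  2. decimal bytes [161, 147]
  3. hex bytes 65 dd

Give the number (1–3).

Key "al" = 61 6c is 2 bytes ≤ B = 7; zero-pad to 7 bytes: K' = 61 6c 00 00 00 00 00.
K' ⊕ ipad = 57 5a 36 36 36 36 36; K' ⊕ opad = 3d 30 5c 5c 5c 5c 5c.
m1: inner = H(57 5a 36 36 36 36 36 57 35) = 2e 1d; tag = H(3d 30 5c 5c 5c 5c 5c 2e 1d) = 6e16
m2: inner = H(57 5a 36 36 36 36 36 a1 93) = 8c 67; tag = H(3d 30 5c 5c 5c 5c 5c 8c 67) = b874
m3: inner = H(57 5a 36 36 36 36 36 65 dd) = d6 2b; tag = H(3d 30 5c 5c 5c 5c 5c d6 2b) = 7cbe ← matches

3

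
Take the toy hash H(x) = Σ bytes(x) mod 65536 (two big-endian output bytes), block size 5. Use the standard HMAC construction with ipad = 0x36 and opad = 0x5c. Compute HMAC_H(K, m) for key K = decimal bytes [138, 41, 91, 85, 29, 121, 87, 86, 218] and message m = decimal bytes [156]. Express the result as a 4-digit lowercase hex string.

027a

Key decimal bytes [138, 41, 91, 85, 29, 121, 87, 86, 218] = 8a 29 5b 55 1d 79 57 56 da is 9 bytes > B = 5, so hash it first: H(key) = 03 80, then zero-pad to 5 bytes: K' = 03 80 00 00 00.
K' ⊕ ipad = 35 b6 36 36 36.  K' ⊕ opad = 5f dc 5c 5c 5c.
Inner input = (K'⊕ipad) ∥ m = 35 b6 36 36 36 ∥ 9c.
Inner hash: sum = 53+182+54+54+54+156 = 553 → 02 29.
Outer input = (K'⊕opad) ∥ inner = 5f dc 5c 5c 5c ∥ 02 29.
Outer hash (tag): sum = 95+220+92+92+92+2+41 = 634 → 02 7a.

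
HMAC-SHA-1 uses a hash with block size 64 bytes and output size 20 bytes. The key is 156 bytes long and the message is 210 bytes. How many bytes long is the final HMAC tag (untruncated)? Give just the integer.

20

The tag is one SHA-1 digest: 20 bytes.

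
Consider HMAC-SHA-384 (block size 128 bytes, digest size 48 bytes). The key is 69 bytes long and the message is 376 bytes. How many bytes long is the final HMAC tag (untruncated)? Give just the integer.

The tag is one SHA-384 digest: 48 bytes.

48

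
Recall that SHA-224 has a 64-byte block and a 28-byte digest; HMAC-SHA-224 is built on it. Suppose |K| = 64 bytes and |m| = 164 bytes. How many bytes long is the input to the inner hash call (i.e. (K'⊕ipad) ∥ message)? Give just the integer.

228

Key is 64 ≤ 64 bytes, zero-padded: |K'| = 64.
Inner input = (K'⊕ipad) ∥ m → 64 + 164 = 228 bytes.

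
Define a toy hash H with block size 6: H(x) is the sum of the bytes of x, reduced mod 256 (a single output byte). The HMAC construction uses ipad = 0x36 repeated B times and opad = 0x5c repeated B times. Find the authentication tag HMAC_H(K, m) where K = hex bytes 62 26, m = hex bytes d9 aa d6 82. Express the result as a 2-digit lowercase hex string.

Key hex bytes 62 26 is 2 bytes ≤ B = 6; zero-pad to 6 bytes: K' = 62 26 00 00 00 00.
K' ⊕ ipad = 54 10 36 36 36 36.  K' ⊕ opad = 3e 7a 5c 5c 5c 5c.
Inner input = (K'⊕ipad) ∥ m = 54 10 36 36 36 36 ∥ d9 aa d6 82.
Inner hash: sum = 84+16+54+54+54+54+217+170+214+130 = 1047; mod 256 = 23 → 17.
Outer input = (K'⊕opad) ∥ inner = 3e 7a 5c 5c 5c 5c ∥ 17.
Outer hash (tag): sum = 62+122+92+92+92+92+23 = 575; mod 256 = 63 → 3f.

3f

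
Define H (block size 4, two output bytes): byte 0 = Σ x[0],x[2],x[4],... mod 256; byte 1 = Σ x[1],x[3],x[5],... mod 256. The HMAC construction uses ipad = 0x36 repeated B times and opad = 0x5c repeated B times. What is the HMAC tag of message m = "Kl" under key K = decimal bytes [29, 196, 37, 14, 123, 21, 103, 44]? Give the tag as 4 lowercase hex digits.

6772

Key decimal bytes [29, 196, 37, 14, 123, 21, 103, 44] = 1d c4 25 0e 7b 15 67 2c is 8 bytes > B = 4, so hash it first: H(key) = 24 13, then zero-pad to 4 bytes: K' = 24 13 00 00.
K' ⊕ ipad = 12 25 36 36.  K' ⊕ opad = 78 4f 5c 5c.
Inner input = (K'⊕ipad) ∥ m = 12 25 36 36 ∥ 4b 6c.
Inner hash: even-index sum = 147 mod 256 = 147; odd-index sum = 199 mod 256 = 199 → 93 c7.
Outer input = (K'⊕opad) ∥ inner = 78 4f 5c 5c ∥ 93 c7.
Outer hash (tag): even-index sum = 359 mod 256 = 103; odd-index sum = 370 mod 256 = 114 → 67 72.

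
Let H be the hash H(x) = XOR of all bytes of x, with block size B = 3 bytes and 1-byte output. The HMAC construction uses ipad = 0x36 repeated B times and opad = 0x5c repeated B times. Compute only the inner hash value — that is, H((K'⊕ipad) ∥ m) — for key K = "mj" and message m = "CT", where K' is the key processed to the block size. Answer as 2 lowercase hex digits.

26

Key "mj" = 6d 6a is 2 bytes ≤ B = 3; zero-pad to 3 bytes: K' = 6d 6a 00.
K' ⊕ ipad = 5b 5c 36.
Inner input = 5b 5c 36 ∥ 43 54.
Inner hash: XOR 5b⊕5c⊕36⊕43⊕54 = 26.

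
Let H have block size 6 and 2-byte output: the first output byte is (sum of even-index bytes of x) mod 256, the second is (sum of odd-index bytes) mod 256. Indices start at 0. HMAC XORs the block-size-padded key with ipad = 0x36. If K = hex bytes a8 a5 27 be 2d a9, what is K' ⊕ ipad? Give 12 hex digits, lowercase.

9e9311881b9f

Key hex bytes a8 a5 27 be 2d a9 is exactly B = 6 bytes: K' = a8 a5 27 be 2d a9.
XOR each byte with 0x36: a8⊕36=9e, a5⊕36=93, 27⊕36=11, be⊕36=88, 2d⊕36=1b, a9⊕36=9f.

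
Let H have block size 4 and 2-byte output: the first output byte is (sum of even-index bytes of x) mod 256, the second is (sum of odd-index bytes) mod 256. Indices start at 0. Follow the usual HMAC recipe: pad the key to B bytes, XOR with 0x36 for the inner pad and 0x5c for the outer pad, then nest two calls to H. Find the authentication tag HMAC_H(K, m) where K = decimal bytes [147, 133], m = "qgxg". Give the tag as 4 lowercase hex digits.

Key decimal bytes [147, 133] = 93 85 is 2 bytes ≤ B = 4; zero-pad to 4 bytes: K' = 93 85 00 00.
K' ⊕ ipad = a5 b3 36 36.  K' ⊕ opad = cf d9 5c 5c.
Inner input = (K'⊕ipad) ∥ m = a5 b3 36 36 ∥ 71 67 78 67.
Inner hash: even-index sum = 452 mod 256 = 196; odd-index sum = 439 mod 256 = 183 → c4 b7.
Outer input = (K'⊕opad) ∥ inner = cf d9 5c 5c ∥ c4 b7.
Outer hash (tag): even-index sum = 495 mod 256 = 239; odd-index sum = 492 mod 256 = 236 → ef ec.

efec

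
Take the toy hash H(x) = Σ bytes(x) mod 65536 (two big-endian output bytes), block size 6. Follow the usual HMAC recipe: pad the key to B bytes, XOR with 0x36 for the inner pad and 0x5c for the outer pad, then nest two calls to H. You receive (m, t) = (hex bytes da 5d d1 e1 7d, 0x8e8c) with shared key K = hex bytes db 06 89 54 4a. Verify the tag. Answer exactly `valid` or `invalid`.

Key hex bytes db 06 89 54 4a is 5 bytes ≤ B = 6; zero-pad to 6 bytes: K' = db 06 89 54 4a 00.
K' ⊕ ipad = ed 30 bf 62 7c 36; K' ⊕ opad = 87 5a d5 08 16 5c.
Inner hash: sum = 237+48+191+98+124+54+218+93+209+225+125 = 1622 → 06 56.
Outer hash (recomputed tag): sum = 135+90+213+8+22+92+6+86 = 652 → 02 8c.
Recomputed tag = 028c; claimed = 8e8c → mismatch.

invalid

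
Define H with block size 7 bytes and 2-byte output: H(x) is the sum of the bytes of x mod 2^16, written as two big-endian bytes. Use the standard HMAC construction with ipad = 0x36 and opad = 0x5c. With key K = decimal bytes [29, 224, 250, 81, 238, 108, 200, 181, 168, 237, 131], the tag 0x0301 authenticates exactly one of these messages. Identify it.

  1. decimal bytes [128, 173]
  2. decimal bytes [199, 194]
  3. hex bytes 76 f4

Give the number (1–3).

Key decimal bytes [29, 224, 250, 81, 238, 108, 200, 181, 168, 237, 131] = 1d e0 fa 51 ee 6c c8 b5 a8 ed 83 is 11 bytes > B = 7, so hash it first: H(key) = 07 37, then zero-pad to 7 bytes: K' = 07 37 00 00 00 00 00.
K' ⊕ ipad = 31 01 36 36 36 36 36; K' ⊕ opad = 5b 6b 5c 5c 5c 5c 5c.
m1: inner = H(31 01 36 36 36 36 36 80 ad) = 02 6d; tag = H(5b 6b 5c 5c 5c 5c 5c 02 6d) = 0301 ← matches
m2: inner = H(31 01 36 36 36 36 36 c7 c2) = 02 c9; tag = H(5b 6b 5c 5c 5c 5c 5c 02 c9) = 035d
m3: inner = H(31 01 36 36 36 36 36 76 f4) = 02 aa; tag = H(5b 6b 5c 5c 5c 5c 5c 02 aa) = 033e

1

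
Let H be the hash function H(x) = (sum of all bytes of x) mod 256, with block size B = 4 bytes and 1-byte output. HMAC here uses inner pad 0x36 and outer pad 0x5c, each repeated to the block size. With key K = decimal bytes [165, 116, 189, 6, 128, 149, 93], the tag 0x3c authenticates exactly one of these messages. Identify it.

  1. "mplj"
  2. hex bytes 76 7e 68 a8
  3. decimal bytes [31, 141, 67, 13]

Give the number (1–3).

Key decimal bytes [165, 116, 189, 6, 128, 149, 93] = a5 74 bd 06 80 95 5d is 7 bytes > B = 4, so hash it first: H(key) = 4e, then zero-pad to 4 bytes: K' = 4e 00 00 00.
K' ⊕ ipad = 78 36 36 36; K' ⊕ opad = 12 5c 5c 5c.
m1: inner = H(78 36 36 36 6d 70 6c 6a) = cd; tag = H(12 5c 5c 5c cd) = f3
m2: inner = H(78 36 36 36 76 7e 68 a8) = 1e; tag = H(12 5c 5c 5c 1e) = 44
m3: inner = H(78 36 36 36 1f 8d 43 0d) = 16; tag = H(12 5c 5c 5c 16) = 3c ← matches

3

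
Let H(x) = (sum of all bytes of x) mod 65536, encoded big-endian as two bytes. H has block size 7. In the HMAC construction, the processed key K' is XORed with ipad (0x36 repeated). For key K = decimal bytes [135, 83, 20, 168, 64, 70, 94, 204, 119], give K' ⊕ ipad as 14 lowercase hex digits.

Key decimal bytes [135, 83, 20, 168, 64, 70, 94, 204, 119] = 87 53 14 a8 40 46 5e cc 77 is 9 bytes > B = 7, so hash it first: H(key) = 03 bd, then zero-pad to 7 bytes: K' = 03 bd 00 00 00 00 00.
XOR each byte with 0x36: 03⊕36=35, bd⊕36=8b, 00⊕36=36, 00⊕36=36, 00⊕36=36, 00⊕36=36, 00⊕36=36.

358b3636363636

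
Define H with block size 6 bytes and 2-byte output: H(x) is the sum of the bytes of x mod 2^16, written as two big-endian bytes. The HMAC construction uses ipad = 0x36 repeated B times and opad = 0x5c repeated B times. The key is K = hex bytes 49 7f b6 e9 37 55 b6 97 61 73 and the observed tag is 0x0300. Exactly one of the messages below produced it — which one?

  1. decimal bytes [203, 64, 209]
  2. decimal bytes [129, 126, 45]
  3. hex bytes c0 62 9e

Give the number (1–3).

3

Key hex bytes 49 7f b6 e9 37 55 b6 97 61 73 is 10 bytes > B = 6, so hash it first: H(key) = 05 14, then zero-pad to 6 bytes: K' = 05 14 00 00 00 00.
K' ⊕ ipad = 33 22 36 36 36 36; K' ⊕ opad = 59 48 5c 5c 5c 5c.
m1: inner = H(33 22 36 36 36 36 cb 40 d1) = 03 09; tag = H(59 48 5c 5c 5c 5c 03 09) = 021d
m2: inner = H(33 22 36 36 36 36 81 7e 2d) = 02 59; tag = H(59 48 5c 5c 5c 5c 02 59) = 026c
m3: inner = H(33 22 36 36 36 36 c0 62 9e) = 02 ed; tag = H(59 48 5c 5c 5c 5c 02 ed) = 0300 ← matches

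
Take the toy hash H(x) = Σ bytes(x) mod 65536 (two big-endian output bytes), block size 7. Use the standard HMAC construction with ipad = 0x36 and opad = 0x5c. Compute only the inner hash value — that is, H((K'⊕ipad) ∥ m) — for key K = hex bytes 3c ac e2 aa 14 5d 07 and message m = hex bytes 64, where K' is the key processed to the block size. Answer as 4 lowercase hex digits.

0336

Key hex bytes 3c ac e2 aa 14 5d 07 is exactly B = 7 bytes: K' = 3c ac e2 aa 14 5d 07.
K' ⊕ ipad = 0a 9a d4 9c 22 6b 31.
Inner input = 0a 9a d4 9c 22 6b 31 ∥ 64.
Inner hash: sum = 10+154+212+156+34+107+49+100 = 822 → 03 36.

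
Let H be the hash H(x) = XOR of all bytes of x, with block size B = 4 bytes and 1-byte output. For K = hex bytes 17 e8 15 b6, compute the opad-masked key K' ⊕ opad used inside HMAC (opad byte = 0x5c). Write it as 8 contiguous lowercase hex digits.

4bb449ea

Key hex bytes 17 e8 15 b6 is exactly B = 4 bytes: K' = 17 e8 15 b6.
XOR each byte with 0x5c: 17⊕5c=4b, e8⊕5c=b4, 15⊕5c=49, b6⊕5c=ea.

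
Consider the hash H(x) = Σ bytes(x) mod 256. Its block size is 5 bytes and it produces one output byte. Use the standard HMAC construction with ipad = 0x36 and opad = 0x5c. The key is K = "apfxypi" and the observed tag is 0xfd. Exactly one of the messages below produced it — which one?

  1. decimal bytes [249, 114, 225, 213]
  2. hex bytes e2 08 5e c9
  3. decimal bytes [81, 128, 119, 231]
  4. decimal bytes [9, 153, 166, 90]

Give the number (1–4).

Key "apfxypi" = 61 70 66 78 79 70 69 is 7 bytes > B = 5, so hash it first: H(key) = 01, then zero-pad to 5 bytes: K' = 01 00 00 00 00.
K' ⊕ ipad = 37 36 36 36 36; K' ⊕ opad = 5d 5c 5c 5c 5c.
m1: inner = H(37 36 36 36 36 f9 72 e1 d5) = 30; tag = H(5d 5c 5c 5c 5c 30) = fd ← matches
m2: inner = H(37 36 36 36 36 e2 08 5e c9) = 20; tag = H(5d 5c 5c 5c 5c 20) = ed
m3: inner = H(37 36 36 36 36 51 80 77 e7) = 3e; tag = H(5d 5c 5c 5c 5c 3e) = 0b
m4: inner = H(37 36 36 36 36 09 99 a6 5a) = b1; tag = H(5d 5c 5c 5c 5c b1) = 7e

1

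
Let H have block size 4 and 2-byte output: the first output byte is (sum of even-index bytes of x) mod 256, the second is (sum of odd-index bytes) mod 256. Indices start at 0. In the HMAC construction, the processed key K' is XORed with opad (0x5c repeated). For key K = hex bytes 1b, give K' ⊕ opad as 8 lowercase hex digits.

475c5c5c

Key hex bytes 1b is 1 byte ≤ B = 4; zero-pad to 4 bytes: K' = 1b 00 00 00.
XOR each byte with 0x5c: 1b⊕5c=47, 00⊕5c=5c, 00⊕5c=5c, 00⊕5c=5c.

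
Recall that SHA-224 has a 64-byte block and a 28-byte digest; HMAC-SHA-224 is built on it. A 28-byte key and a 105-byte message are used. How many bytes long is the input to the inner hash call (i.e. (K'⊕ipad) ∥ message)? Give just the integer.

169

Key is 28 ≤ 64 bytes, zero-padded: |K'| = 64.
Inner input = (K'⊕ipad) ∥ m → 64 + 105 = 169 bytes.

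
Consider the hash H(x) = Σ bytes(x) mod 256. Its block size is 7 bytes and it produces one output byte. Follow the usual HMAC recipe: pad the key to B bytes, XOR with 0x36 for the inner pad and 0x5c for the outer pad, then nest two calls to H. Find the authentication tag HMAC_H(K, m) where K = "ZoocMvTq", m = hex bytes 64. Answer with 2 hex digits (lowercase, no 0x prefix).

Key "ZoocMvTq" = 5a 6f 6f 63 4d 76 54 71 is 8 bytes > B = 7, so hash it first: H(key) = 23, then zero-pad to 7 bytes: K' = 23 00 00 00 00 00 00.
K' ⊕ ipad = 15 36 36 36 36 36 36.  K' ⊕ opad = 7f 5c 5c 5c 5c 5c 5c.
Inner input = (K'⊕ipad) ∥ m = 15 36 36 36 36 36 36 ∥ 64.
Inner hash: sum = 21+54+54+54+54+54+54+100 = 445; mod 256 = 189 → bd.
Outer input = (K'⊕opad) ∥ inner = 7f 5c 5c 5c 5c 5c 5c ∥ bd.
Outer hash (tag): sum = 127+92+92+92+92+92+92+189 = 868; mod 256 = 100 → 64.

64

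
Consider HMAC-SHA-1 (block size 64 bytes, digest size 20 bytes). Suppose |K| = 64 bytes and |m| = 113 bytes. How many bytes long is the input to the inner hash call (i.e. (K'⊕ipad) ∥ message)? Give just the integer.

Key is 64 ≤ 64 bytes, zero-padded: |K'| = 64.
Inner input = (K'⊕ipad) ∥ m → 64 + 113 = 177 bytes.

177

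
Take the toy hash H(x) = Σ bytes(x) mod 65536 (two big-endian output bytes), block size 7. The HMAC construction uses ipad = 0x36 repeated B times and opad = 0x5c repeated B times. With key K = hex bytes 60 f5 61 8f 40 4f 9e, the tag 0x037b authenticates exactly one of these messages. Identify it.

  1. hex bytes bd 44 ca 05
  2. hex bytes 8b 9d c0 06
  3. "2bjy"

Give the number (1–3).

1

Key hex bytes 60 f5 61 8f 40 4f 9e is exactly B = 7 bytes: K' = 60 f5 61 8f 40 4f 9e.
K' ⊕ ipad = 56 c3 57 b9 76 79 a8; K' ⊕ opad = 3c a9 3d d3 1c 13 c2.
m1: inner = H(56 c3 57 b9 76 79 a8 bd 44 ca 05) = 05 90; tag = H(3c a9 3d d3 1c 13 c2 05 90) = 037b ← matches
m2: inner = H(56 c3 57 b9 76 79 a8 8b 9d c0 06) = 05 ae; tag = H(3c a9 3d d3 1c 13 c2 05 ae) = 0399
m3: inner = H(56 c3 57 b9 76 79 a8 32 62 6a 79) = 05 37; tag = H(3c a9 3d d3 1c 13 c2 05 37) = 0322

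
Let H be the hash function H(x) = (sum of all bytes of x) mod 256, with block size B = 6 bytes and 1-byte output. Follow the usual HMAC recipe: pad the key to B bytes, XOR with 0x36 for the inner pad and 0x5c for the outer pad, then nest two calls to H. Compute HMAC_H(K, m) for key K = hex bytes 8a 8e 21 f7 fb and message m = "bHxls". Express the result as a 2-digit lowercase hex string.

23

Key hex bytes 8a 8e 21 f7 fb is 5 bytes ≤ B = 6; zero-pad to 6 bytes: K' = 8a 8e 21 f7 fb 00.
K' ⊕ ipad = bc b8 17 c1 cd 36.  K' ⊕ opad = d6 d2 7d ab a7 5c.
Inner input = (K'⊕ipad) ∥ m = bc b8 17 c1 cd 36 ∥ 62 48 78 6c 73.
Inner hash: sum = 188+184+23+193+205+54+98+72+120+108+115 = 1360; mod 256 = 80 → 50.
Outer input = (K'⊕opad) ∥ inner = d6 d2 7d ab a7 5c ∥ 50.
Outer hash (tag): sum = 214+210+125+171+167+92+80 = 1059; mod 256 = 35 → 23.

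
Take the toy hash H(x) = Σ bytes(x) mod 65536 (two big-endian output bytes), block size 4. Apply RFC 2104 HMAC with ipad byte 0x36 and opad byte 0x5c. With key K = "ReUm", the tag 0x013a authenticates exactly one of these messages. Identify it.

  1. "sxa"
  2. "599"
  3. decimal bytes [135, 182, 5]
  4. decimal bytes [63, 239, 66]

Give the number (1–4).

3

Key "ReUm" = 52 65 55 6d is exactly B = 4 bytes: K' = 52 65 55 6d.
K' ⊕ ipad = 64 53 63 5b; K' ⊕ opad = 0e 39 09 31.
m1: inner = H(64 53 63 5b 73 78 61) = 02 c1; tag = H(0e 39 09 31 02 c1) = 0144
m2: inner = H(64 53 63 5b 35 39 39) = 02 1c; tag = H(0e 39 09 31 02 1c) = 009f
m3: inner = H(64 53 63 5b 87 b6 05) = 02 b7; tag = H(0e 39 09 31 02 b7) = 013a ← matches
m4: inner = H(64 53 63 5b 3f ef 42) = 02 e5; tag = H(0e 39 09 31 02 e5) = 0168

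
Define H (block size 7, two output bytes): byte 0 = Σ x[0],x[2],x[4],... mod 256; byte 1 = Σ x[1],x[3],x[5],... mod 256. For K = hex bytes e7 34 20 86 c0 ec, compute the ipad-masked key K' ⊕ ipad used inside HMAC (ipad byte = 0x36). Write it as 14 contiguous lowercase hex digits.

Key hex bytes e7 34 20 86 c0 ec is 6 bytes ≤ B = 7; zero-pad to 7 bytes: K' = e7 34 20 86 c0 ec 00.
XOR each byte with 0x36: e7⊕36=d1, 34⊕36=02, 20⊕36=16, 86⊕36=b0, c0⊕36=f6, ec⊕36=da, 00⊕36=36.

d10216b0f6da36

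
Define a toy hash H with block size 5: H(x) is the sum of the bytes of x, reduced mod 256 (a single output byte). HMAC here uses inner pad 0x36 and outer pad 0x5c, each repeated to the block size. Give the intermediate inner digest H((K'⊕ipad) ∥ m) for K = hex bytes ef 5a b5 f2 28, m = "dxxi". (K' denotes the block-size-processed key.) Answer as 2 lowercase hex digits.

67

Key hex bytes ef 5a b5 f2 28 is exactly B = 5 bytes: K' = ef 5a b5 f2 28.
K' ⊕ ipad = d9 6c 83 c4 1e.
Inner input = d9 6c 83 c4 1e ∥ 64 78 78 69.
Inner hash: sum = 217+108+131+196+30+100+120+120+105 = 1127; mod 256 = 103 → 67.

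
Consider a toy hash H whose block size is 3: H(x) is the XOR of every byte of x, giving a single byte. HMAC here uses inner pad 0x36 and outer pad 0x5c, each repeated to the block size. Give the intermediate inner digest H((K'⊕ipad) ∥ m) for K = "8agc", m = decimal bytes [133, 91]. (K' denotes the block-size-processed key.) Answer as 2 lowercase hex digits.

Key "8agc" = 38 61 67 63 is 4 bytes > B = 3, so hash it first: H(key) = 5d, then zero-pad to 3 bytes: K' = 5d 00 00.
K' ⊕ ipad = 6b 36 36.
Inner input = 6b 36 36 ∥ 85 5b.
Inner hash: XOR 6b⊕36⊕36⊕85⊕5b = b5.

b5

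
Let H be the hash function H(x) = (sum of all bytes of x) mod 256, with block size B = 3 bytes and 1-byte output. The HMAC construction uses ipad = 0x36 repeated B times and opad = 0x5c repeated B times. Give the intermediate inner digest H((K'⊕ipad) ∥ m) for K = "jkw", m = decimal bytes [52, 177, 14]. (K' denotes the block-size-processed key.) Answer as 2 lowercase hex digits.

Key "jkw" = 6a 6b 77 is exactly B = 3 bytes: K' = 6a 6b 77.
K' ⊕ ipad = 5c 5d 41.
Inner input = 5c 5d 41 ∥ 34 b1 0e.
Inner hash: sum = 92+93+65+52+177+14 = 493; mod 256 = 237 → ed.

ed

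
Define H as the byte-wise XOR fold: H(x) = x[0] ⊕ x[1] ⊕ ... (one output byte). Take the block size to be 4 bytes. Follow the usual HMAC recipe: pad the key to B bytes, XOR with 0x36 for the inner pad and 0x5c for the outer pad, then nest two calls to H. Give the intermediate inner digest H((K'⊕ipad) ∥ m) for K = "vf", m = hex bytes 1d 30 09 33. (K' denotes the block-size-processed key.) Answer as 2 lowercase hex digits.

07

Key "vf" = 76 66 is 2 bytes ≤ B = 4; zero-pad to 4 bytes: K' = 76 66 00 00.
K' ⊕ ipad = 40 50 36 36.
Inner input = 40 50 36 36 ∥ 1d 30 09 33.
Inner hash: XOR 40⊕50⊕36⊕36⊕1d⊕30⊕09⊕33 = 07.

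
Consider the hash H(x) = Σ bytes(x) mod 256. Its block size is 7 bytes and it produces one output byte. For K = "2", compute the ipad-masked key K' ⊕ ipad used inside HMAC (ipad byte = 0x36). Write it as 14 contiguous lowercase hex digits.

Key "2" = 32 is 1 byte ≤ B = 7; zero-pad to 7 bytes: K' = 32 00 00 00 00 00 00.
XOR each byte with 0x36: 32⊕36=04, 00⊕36=36, 00⊕36=36, 00⊕36=36, 00⊕36=36, 00⊕36=36, 00⊕36=36.

04363636363636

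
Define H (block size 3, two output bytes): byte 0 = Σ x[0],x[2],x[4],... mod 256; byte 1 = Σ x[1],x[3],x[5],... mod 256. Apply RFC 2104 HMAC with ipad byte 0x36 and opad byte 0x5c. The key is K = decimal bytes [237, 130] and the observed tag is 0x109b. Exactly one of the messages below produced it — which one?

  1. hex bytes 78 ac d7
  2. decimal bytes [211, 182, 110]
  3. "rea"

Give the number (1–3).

1

Key decimal bytes [237, 130] = ed 82 is 2 bytes ≤ B = 3; zero-pad to 3 bytes: K' = ed 82 00.
K' ⊕ ipad = db b4 36; K' ⊕ opad = b1 de 5c.
m1: inner = H(db b4 36 78 ac d7) = bd 03; tag = H(b1 de 5c bd 03) = 109b ← matches
m2: inner = H(db b4 36 d3 b6 6e) = c7 f5; tag = H(b1 de 5c c7 f5) = 02a5
m3: inner = H(db b4 36 72 65 61) = 76 87; tag = H(b1 de 5c 76 87) = 9454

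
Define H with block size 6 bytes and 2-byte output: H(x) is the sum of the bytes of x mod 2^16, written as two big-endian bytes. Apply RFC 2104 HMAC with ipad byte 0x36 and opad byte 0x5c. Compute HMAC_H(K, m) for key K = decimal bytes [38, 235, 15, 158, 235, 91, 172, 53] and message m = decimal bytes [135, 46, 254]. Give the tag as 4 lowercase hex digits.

031e

Key decimal bytes [38, 235, 15, 158, 235, 91, 172, 53] = 26 eb 0f 9e eb 5b ac 35 is 8 bytes > B = 6, so hash it first: H(key) = 03 e5, then zero-pad to 6 bytes: K' = 03 e5 00 00 00 00.
K' ⊕ ipad = 35 d3 36 36 36 36.  K' ⊕ opad = 5f b9 5c 5c 5c 5c.
Inner input = (K'⊕ipad) ∥ m = 35 d3 36 36 36 36 ∥ 87 2e fe.
Inner hash: sum = 53+211+54+54+54+54+135+46+254 = 915 → 03 93.
Outer input = (K'⊕opad) ∥ inner = 5f b9 5c 5c 5c 5c ∥ 03 93.
Outer hash (tag): sum = 95+185+92+92+92+92+3+147 = 798 → 03 1e.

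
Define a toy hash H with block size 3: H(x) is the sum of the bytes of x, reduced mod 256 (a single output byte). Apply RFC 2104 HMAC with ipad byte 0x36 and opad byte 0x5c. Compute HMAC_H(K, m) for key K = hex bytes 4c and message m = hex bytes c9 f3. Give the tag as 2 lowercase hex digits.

6a

Key hex bytes 4c is 1 byte ≤ B = 3; zero-pad to 3 bytes: K' = 4c 00 00.
K' ⊕ ipad = 7a 36 36.  K' ⊕ opad = 10 5c 5c.
Inner input = (K'⊕ipad) ∥ m = 7a 36 36 ∥ c9 f3.
Inner hash: sum = 122+54+54+201+243 = 674; mod 256 = 162 → a2.
Outer input = (K'⊕opad) ∥ inner = 10 5c 5c ∥ a2.
Outer hash (tag): sum = 16+92+92+162 = 362; mod 256 = 106 → 6a.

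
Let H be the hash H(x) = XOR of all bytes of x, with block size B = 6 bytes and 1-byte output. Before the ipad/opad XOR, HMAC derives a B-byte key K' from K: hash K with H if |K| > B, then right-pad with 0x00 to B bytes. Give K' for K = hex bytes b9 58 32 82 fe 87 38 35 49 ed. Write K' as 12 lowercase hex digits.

|K| = 10 > B = 6, so first hash the key.
H(K): XOR b9⊕58⊕32⊕82⊕fe⊕87⊕38⊕35⊕49⊕ed = 81.
Zero-pad H(K) = 81 to 6 bytes: K' = 81 00 00 00 00 00.

810000000000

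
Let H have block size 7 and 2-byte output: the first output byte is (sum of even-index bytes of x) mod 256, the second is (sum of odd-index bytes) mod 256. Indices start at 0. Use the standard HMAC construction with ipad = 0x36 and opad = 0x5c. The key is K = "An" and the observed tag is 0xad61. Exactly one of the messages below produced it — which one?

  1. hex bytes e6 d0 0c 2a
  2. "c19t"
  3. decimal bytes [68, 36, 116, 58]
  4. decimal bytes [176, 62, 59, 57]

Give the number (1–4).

Key "An" = 41 6e is 2 bytes ≤ B = 7; zero-pad to 7 bytes: K' = 41 6e 00 00 00 00 00.
K' ⊕ ipad = 77 58 36 36 36 36 36; K' ⊕ opad = 1d 32 5c 5c 5c 5c 5c.
m1: inner = H(77 58 36 36 36 36 36 e6 d0 0c 2a) = 13 b6; tag = H(1d 32 5c 5c 5c 5c 5c 13 b6) = e7fd
m2: inner = H(77 58 36 36 36 36 36 63 31 39 74) = be 60; tag = H(1d 32 5c 5c 5c 5c 5c be 60) = 91a8
m3: inner = H(77 58 36 36 36 36 36 44 24 74 3a) = 77 7c; tag = H(1d 32 5c 5c 5c 5c 5c 77 7c) = ad61 ← matches
m4: inner = H(77 58 36 36 36 36 36 b0 3e 3b 39) = 90 af; tag = H(1d 32 5c 5c 5c 5c 5c 90 af) = e07a

3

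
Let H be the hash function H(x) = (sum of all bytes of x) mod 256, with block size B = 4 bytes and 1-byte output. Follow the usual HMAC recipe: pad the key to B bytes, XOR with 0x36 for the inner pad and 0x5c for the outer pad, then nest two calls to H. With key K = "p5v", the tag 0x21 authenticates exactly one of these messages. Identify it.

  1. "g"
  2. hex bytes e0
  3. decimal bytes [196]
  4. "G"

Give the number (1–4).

Key "p5v" = 70 35 76 is 3 bytes ≤ B = 4; zero-pad to 4 bytes: K' = 70 35 76 00.
K' ⊕ ipad = 46 03 40 36; K' ⊕ opad = 2c 69 2a 5c.
m1: inner = H(46 03 40 36 67) = 26; tag = H(2c 69 2a 5c 26) = 41
m2: inner = H(46 03 40 36 e0) = 9f; tag = H(2c 69 2a 5c 9f) = ba
m3: inner = H(46 03 40 36 c4) = 83; tag = H(2c 69 2a 5c 83) = 9e
m4: inner = H(46 03 40 36 47) = 06; tag = H(2c 69 2a 5c 06) = 21 ← matches

4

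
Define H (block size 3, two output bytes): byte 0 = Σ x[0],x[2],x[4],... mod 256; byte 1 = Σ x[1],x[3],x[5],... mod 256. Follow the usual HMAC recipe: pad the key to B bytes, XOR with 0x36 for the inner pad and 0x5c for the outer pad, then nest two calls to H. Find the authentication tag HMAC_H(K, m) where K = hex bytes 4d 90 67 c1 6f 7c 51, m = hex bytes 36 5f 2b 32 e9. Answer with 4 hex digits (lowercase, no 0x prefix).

Key hex bytes 4d 90 67 c1 6f 7c 51 is 7 bytes > B = 3, so hash it first: H(key) = 74 cd, then zero-pad to 3 bytes: K' = 74 cd 00.
K' ⊕ ipad = 42 fb 36.  K' ⊕ opad = 28 91 5c.
Inner input = (K'⊕ipad) ∥ m = 42 fb 36 ∥ 36 5f 2b 32 e9.
Inner hash: even-index sum = 265 mod 256 = 9; odd-index sum = 581 mod 256 = 69 → 09 45.
Outer input = (K'⊕opad) ∥ inner = 28 91 5c ∥ 09 45.
Outer hash (tag): even-index sum = 201 mod 256 = 201; odd-index sum = 154 mod 256 = 154 → c9 9a.

c99a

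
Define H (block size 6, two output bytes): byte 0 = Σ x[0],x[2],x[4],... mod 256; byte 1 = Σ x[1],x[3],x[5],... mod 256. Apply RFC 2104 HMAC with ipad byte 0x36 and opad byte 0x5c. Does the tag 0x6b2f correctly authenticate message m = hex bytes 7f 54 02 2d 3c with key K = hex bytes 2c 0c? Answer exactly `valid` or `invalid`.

valid

Key hex bytes 2c 0c is 2 bytes ≤ B = 6; zero-pad to 6 bytes: K' = 2c 0c 00 00 00 00.
K' ⊕ ipad = 1a 3a 36 36 36 36; K' ⊕ opad = 70 50 5c 5c 5c 5c.
Inner hash: even-index sum = 323 mod 256 = 67; odd-index sum = 295 mod 256 = 39 → 43 27.
Outer hash (recomputed tag): even-index sum = 363 mod 256 = 107; odd-index sum = 303 mod 256 = 47 → 6b 2f.
Recomputed tag = 6b2f; claimed = 6b2f → match.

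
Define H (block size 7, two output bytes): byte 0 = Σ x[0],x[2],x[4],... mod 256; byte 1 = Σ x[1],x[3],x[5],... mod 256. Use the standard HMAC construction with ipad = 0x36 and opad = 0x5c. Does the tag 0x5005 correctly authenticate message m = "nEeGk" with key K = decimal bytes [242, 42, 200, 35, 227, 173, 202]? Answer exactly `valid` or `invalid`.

invalid

Key decimal bytes [242, 42, 200, 35, 227, 173, 202] = f2 2a c8 23 e3 ad ca is exactly B = 7 bytes: K' = f2 2a c8 23 e3 ad ca.
K' ⊕ ipad = c4 1c fe 15 d5 9b fc; K' ⊕ opad = ae 76 94 7f bf f1 96.
Inner hash: even-index sum = 1055 mod 256 = 31; odd-index sum = 522 mod 256 = 10 → 1f 0a.
Outer hash (recomputed tag): even-index sum = 673 mod 256 = 161; odd-index sum = 517 mod 256 = 5 → a1 05.
Recomputed tag = a105; claimed = 5005 → mismatch.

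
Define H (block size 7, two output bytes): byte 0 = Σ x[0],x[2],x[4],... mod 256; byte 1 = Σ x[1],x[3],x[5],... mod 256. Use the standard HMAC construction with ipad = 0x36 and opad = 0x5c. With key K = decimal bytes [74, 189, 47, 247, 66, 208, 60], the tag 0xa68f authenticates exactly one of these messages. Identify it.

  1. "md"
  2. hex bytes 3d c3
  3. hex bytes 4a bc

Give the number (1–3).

1

Key decimal bytes [74, 189, 47, 247, 66, 208, 60] = 4a bd 2f f7 42 d0 3c is exactly B = 7 bytes: K' = 4a bd 2f f7 42 d0 3c.
K' ⊕ ipad = 7c 8b 19 c1 74 e6 0a; K' ⊕ opad = 16 e1 73 ab 1e 8c 60.
m1: inner = H(7c 8b 19 c1 74 e6 0a 6d 64) = 77 9f; tag = H(16 e1 73 ab 1e 8c 60 77 9f) = a68f ← matches
m2: inner = H(7c 8b 19 c1 74 e6 0a 3d c3) = d6 6f; tag = H(16 e1 73 ab 1e 8c 60 d6 6f) = 76ee
m3: inner = H(7c 8b 19 c1 74 e6 0a 4a bc) = cf 7c; tag = H(16 e1 73 ab 1e 8c 60 cf 7c) = 83e7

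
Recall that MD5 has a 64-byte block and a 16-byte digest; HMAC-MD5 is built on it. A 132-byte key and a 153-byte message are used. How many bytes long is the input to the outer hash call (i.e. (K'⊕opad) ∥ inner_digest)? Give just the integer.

Key is 132 > 64 bytes, so it is hashed to 16 bytes then zero-padded to 64: |K'| = 64.
Outer input = (K'⊕opad) ∥ H(inner) → 64 + 16 = 80 bytes.

80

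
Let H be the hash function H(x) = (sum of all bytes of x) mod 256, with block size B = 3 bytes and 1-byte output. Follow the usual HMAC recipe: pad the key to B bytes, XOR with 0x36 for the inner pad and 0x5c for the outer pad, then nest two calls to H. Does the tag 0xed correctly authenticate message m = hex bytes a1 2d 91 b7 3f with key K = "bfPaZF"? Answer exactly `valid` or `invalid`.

Key "bfPaZF" = 62 66 50 61 5a 46 is 6 bytes > B = 3, so hash it first: H(key) = 19, then zero-pad to 3 bytes: K' = 19 00 00.
K' ⊕ ipad = 2f 36 36; K' ⊕ opad = 45 5c 5c.
Inner hash: sum = 47+54+54+161+45+145+183+63 = 752; mod 256 = 240 → f0.
Outer hash (recomputed tag): sum = 69+92+92+240 = 493; mod 256 = 237 → ed.
Recomputed tag = ed; claimed = ed → match.

valid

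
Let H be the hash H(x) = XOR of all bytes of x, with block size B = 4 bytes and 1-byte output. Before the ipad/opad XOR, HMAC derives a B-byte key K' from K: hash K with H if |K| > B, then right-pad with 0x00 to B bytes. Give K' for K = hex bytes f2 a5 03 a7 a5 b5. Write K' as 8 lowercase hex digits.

e3000000

|K| = 6 > B = 4, so first hash the key.
H(K): XOR f2⊕a5⊕03⊕a7⊕a5⊕b5 = e3.
Zero-pad H(K) = e3 to 4 bytes: K' = e3 00 00 00.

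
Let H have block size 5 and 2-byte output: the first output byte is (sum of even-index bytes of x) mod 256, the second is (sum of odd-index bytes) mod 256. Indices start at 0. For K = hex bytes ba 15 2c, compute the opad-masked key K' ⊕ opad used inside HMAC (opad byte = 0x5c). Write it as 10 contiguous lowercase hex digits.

Key hex bytes ba 15 2c is 3 bytes ≤ B = 5; zero-pad to 5 bytes: K' = ba 15 2c 00 00.
XOR each byte with 0x5c: ba⊕5c=e6, 15⊕5c=49, 2c⊕5c=70, 00⊕5c=5c, 00⊕5c=5c.

e649705c5c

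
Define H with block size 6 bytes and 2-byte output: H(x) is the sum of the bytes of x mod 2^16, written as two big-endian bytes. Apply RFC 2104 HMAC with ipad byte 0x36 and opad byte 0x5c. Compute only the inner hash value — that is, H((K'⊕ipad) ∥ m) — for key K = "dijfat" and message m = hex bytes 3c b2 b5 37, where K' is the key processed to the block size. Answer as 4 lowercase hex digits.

03d0

Key "dijfat" = 64 69 6a 66 61 74 is exactly B = 6 bytes: K' = 64 69 6a 66 61 74.
K' ⊕ ipad = 52 5f 5c 50 57 42.
Inner input = 52 5f 5c 50 57 42 ∥ 3c b2 b5 37.
Inner hash: sum = 82+95+92+80+87+66+60+178+181+55 = 976 → 03 d0.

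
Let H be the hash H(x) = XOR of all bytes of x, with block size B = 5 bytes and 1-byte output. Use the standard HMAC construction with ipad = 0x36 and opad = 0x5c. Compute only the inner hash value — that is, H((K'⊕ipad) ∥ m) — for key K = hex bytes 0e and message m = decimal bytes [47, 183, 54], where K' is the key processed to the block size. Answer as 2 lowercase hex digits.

Key hex bytes 0e is 1 byte ≤ B = 5; zero-pad to 5 bytes: K' = 0e 00 00 00 00.
K' ⊕ ipad = 38 36 36 36 36.
Inner input = 38 36 36 36 36 ∥ 2f b7 36.
Inner hash: XOR 38⊕36⊕36⊕36⊕36⊕2f⊕b7⊕36 = 96.

96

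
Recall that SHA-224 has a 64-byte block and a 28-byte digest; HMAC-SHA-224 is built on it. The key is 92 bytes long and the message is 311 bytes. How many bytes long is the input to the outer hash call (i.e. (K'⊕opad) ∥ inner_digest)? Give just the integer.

Key is 92 > 64 bytes, so it is hashed to 28 bytes then zero-padded to 64: |K'| = 64.
Outer input = (K'⊕opad) ∥ H(inner) → 64 + 28 = 92 bytes.

92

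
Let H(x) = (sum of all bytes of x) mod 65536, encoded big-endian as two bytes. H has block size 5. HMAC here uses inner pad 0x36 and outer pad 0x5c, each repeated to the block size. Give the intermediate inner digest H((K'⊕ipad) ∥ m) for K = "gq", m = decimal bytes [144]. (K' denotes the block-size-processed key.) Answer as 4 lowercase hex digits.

Key "gq" = 67 71 is 2 bytes ≤ B = 5; zero-pad to 5 bytes: K' = 67 71 00 00 00.
K' ⊕ ipad = 51 47 36 36 36.
Inner input = 51 47 36 36 36 ∥ 90.
Inner hash: sum = 81+71+54+54+54+144 = 458 → 01 ca.

01ca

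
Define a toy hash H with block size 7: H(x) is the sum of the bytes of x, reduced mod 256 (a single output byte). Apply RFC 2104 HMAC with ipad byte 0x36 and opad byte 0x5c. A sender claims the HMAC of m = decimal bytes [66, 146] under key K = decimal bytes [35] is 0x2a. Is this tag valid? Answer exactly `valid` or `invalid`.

Key decimal bytes [35] = 23 is 1 byte ≤ B = 7; zero-pad to 7 bytes: K' = 23 00 00 00 00 00 00.
K' ⊕ ipad = 15 36 36 36 36 36 36; K' ⊕ opad = 7f 5c 5c 5c 5c 5c 5c.
Inner hash: sum = 21+54+54+54+54+54+54+66+146 = 557; mod 256 = 45 → 2d.
Outer hash (recomputed tag): sum = 127+92+92+92+92+92+92+45 = 724; mod 256 = 212 → d4.
Recomputed tag = d4; claimed = 2a → mismatch.

invalid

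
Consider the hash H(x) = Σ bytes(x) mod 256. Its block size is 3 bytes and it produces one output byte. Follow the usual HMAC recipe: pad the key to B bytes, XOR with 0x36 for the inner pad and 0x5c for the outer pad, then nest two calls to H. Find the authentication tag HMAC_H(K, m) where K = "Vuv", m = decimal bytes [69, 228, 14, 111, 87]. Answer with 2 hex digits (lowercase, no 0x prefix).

Key "Vuv" = 56 75 76 is exactly B = 3 bytes: K' = 56 75 76.
K' ⊕ ipad = 60 43 40.  K' ⊕ opad = 0a 29 2a.
Inner input = (K'⊕ipad) ∥ m = 60 43 40 ∥ 45 e4 0e 6f 57.
Inner hash: sum = 96+67+64+69+228+14+111+87 = 736; mod 256 = 224 → e0.
Outer input = (K'⊕opad) ∥ inner = 0a 29 2a ∥ e0.
Outer hash (tag): sum = 10+41+42+224 = 317; mod 256 = 61 → 3d.

3d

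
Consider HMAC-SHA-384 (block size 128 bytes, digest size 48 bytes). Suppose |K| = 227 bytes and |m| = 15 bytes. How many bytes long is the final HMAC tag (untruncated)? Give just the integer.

48

The tag is one SHA-384 digest: 48 bytes.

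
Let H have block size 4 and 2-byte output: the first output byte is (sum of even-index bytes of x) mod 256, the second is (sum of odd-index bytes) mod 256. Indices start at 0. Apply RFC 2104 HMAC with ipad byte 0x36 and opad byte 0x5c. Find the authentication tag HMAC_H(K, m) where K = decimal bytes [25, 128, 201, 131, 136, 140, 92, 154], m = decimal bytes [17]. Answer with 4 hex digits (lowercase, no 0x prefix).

2d26

Key decimal bytes [25, 128, 201, 131, 136, 140, 92, 154] = 19 80 c9 83 88 8c 5c 9a is 8 bytes > B = 4, so hash it first: H(key) = c6 29, then zero-pad to 4 bytes: K' = c6 29 00 00.
K' ⊕ ipad = f0 1f 36 36.  K' ⊕ opad = 9a 75 5c 5c.
Inner input = (K'⊕ipad) ∥ m = f0 1f 36 36 ∥ 11.
Inner hash: even-index sum = 311 mod 256 = 55; odd-index sum = 85 mod 256 = 85 → 37 55.
Outer input = (K'⊕opad) ∥ inner = 9a 75 5c 5c ∥ 37 55.
Outer hash (tag): even-index sum = 301 mod 256 = 45; odd-index sum = 294 mod 256 = 38 → 2d 26.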